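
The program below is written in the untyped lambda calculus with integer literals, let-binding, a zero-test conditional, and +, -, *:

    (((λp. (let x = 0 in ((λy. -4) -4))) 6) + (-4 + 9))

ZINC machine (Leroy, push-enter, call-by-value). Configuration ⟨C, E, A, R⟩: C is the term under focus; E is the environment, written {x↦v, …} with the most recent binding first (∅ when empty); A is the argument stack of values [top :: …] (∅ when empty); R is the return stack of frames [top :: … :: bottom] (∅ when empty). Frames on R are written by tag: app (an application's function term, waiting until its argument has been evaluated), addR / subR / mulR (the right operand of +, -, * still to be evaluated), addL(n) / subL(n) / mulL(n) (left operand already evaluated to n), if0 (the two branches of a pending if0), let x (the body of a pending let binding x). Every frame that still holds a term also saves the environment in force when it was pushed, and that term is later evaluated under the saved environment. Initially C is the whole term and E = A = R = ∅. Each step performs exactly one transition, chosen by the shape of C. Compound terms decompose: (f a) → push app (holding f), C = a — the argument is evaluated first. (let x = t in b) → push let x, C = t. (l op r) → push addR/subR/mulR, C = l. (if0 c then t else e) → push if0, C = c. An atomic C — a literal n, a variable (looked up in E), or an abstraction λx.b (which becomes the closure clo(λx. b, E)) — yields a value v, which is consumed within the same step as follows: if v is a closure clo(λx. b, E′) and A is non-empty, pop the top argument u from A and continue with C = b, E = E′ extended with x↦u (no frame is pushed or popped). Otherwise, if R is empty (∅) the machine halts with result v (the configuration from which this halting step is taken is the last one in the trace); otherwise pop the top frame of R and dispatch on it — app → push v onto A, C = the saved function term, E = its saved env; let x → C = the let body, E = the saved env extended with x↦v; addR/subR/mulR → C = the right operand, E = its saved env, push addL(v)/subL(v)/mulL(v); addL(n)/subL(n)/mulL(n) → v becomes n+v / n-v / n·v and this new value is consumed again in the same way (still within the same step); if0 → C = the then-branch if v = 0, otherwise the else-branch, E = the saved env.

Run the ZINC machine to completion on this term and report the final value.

[0] [C=(((λp. (let x = 0 in ((λy. -4) -4))) 6) + (-4 + 9)) | E=∅ | A=∅ | R=∅]
[1] [C=((λp. (let x = 0 in ((λy. -4) -4))) 6) | E=∅ | A=∅ | R=[addR]]
[2] [C=6 | E=∅ | A=∅ | R=[app :: addR]]
[3] [C=(λp. (let x = 0 in ((λy. -4) -4))) | E=∅ | A=[6] | R=[addR]]
[4] [C=(let x = 0 in ((λy. -4) -4)) | E={p↦6} | A=∅ | R=[addR]]
[5] [C=0 | E={p↦6} | A=∅ | R=[let x :: addR]]
[6] [C=((λy. -4) -4) | E={x↦0, p↦6} | A=∅ | R=[addR]]
[7] [C=-4 | E={x↦0, p↦6} | A=∅ | R=[app :: addR]]
[8] [C=(λy. -4) | E={x↦0, p↦6} | A=[-4] | R=[addR]]
[9] [C=-4 | E={y↦-4, x↦0, p↦6} | A=∅ | R=[addR]]
[10] [C=(-4 + 9) | E=∅ | A=∅ | R=[addL(-4)]]
[11] [C=-4 | E=∅ | A=∅ | R=[addR :: addL(-4)]]
[12] [C=9 | E=∅ | A=∅ | R=[addL(-4) :: addL(-4)]]
→ final value 1

Answer: 1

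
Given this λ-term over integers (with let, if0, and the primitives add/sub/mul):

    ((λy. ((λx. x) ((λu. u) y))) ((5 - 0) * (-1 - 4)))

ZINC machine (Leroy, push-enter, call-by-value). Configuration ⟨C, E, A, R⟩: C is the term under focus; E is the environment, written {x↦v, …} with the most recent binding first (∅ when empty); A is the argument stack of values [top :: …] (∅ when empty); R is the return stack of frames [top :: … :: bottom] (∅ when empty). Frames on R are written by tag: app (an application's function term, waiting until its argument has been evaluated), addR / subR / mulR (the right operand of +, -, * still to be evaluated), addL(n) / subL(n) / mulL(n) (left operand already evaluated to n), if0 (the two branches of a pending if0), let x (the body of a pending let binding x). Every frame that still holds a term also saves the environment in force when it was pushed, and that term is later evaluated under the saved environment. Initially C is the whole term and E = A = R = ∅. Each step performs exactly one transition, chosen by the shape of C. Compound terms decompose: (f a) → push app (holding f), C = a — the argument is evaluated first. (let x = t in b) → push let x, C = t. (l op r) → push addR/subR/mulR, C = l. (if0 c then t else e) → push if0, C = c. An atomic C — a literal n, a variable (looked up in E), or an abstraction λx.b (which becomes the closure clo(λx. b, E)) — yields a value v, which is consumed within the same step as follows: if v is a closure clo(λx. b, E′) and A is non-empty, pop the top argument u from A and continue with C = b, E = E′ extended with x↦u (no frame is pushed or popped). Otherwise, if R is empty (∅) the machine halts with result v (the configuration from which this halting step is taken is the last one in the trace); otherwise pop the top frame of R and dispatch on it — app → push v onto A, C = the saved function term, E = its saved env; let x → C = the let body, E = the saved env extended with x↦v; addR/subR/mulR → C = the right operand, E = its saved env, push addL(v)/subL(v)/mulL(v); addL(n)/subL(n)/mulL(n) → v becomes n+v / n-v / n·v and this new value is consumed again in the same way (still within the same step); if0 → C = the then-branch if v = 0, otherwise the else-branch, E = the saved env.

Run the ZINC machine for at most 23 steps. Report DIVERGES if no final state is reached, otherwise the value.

Answer: -25

Machine steps:
t=0: [C=((λy. ((λx. x) ((λu. u) y))) ((5 - 0) * (-1 - 4))) | E=∅ | A=∅ | R=∅]
t=1: [C=((5 - 0) * (-1 - 4)) | E=∅ | A=∅ | R=[app]]
t=2: [C=(5 - 0) | E=∅ | A=∅ | R=[mulR :: app]]
t=3: [C=5 | E=∅ | A=∅ | R=[subR :: mulR :: app]]
t=4: [C=0 | E=∅ | A=∅ | R=[subL(5) :: mulR :: app]]
t=5: [C=(-1 - 4) | E=∅ | A=∅ | R=[mulL(5) :: app]]
t=6: [C=-1 | E=∅ | A=∅ | R=[subR :: mulL(5) :: app]]
t=7: [C=4 | E=∅ | A=∅ | R=[subL(-1) :: mulL(5) :: app]]
t=8: [C=(λy. ((λx. x) ((λu. u) y))) | E=∅ | A=[-25] | R=∅]
t=9: [C=((λx. x) ((λu. u) y)) | E={y↦-25} | A=∅ | R=∅]
t=10: [C=((λu. u) y) | E={y↦-25} | A=∅ | R=[app]]
t=11: [C=y | E={y↦-25} | A=∅ | R=[app :: app]]
t=12: [C=(λu. u) | E={y↦-25} | A=[-25] | R=[app]]
t=13: [C=u | E={u↦-25, y↦-25} | A=∅ | R=[app]]
t=14: [C=(λx. x) | E={y↦-25} | A=[-25] | R=∅]
t=15: [C=x | E={x↦-25, y↦-25} | A=∅ | R=∅]
→ final value -25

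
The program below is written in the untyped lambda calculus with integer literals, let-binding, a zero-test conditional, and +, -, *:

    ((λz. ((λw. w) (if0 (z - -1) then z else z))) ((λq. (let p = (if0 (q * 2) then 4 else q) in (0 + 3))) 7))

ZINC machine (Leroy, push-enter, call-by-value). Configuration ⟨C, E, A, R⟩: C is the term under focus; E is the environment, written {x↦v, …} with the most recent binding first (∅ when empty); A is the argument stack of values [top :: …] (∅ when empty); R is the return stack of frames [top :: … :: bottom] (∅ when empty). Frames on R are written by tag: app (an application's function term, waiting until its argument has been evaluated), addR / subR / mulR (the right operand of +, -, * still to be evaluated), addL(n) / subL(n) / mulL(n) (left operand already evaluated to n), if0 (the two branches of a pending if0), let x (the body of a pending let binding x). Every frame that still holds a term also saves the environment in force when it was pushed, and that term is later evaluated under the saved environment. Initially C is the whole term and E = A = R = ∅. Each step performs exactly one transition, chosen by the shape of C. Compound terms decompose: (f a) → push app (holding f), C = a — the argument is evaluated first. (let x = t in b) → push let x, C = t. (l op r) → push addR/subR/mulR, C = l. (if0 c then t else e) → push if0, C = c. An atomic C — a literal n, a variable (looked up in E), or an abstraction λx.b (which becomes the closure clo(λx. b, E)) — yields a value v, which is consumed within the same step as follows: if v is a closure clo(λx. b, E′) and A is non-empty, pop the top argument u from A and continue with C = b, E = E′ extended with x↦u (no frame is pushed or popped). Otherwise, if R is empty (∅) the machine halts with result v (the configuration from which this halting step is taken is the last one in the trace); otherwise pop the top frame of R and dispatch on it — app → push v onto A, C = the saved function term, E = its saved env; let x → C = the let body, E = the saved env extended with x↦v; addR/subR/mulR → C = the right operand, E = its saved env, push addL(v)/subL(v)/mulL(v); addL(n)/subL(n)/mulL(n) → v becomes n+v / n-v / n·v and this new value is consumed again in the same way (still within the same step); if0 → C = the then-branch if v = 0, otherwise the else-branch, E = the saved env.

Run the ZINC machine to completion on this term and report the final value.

0. ⟨C=((λz. ((λw. w) (if0 (z - -1) then z else z))) ((λq. (let p = (if0 (q * 2) then 4 else q) in (0 + 3))) 7)); E=∅; A=∅; R=∅⟩
1. ⟨C=((λq. (let p = (if0 (q * 2) then 4 else q) in (0 + 3))) 7); E=∅; A=∅; R=[app]⟩
2. ⟨C=7; E=∅; A=∅; R=[app :: app]⟩
3. ⟨C=(λq. (let p = (if0 (q * 2) then 4 else q) in (0 + 3))); E=∅; A=[7]; R=[app]⟩
4. ⟨C=(let p = (if0 (q * 2) then 4 else q) in (0 + 3)); E={q↦7}; A=∅; R=[app]⟩
5. ⟨C=(if0 (q * 2) then 4 else q); E={q↦7}; A=∅; R=[let p :: app]⟩
6. ⟨C=(q * 2); E={q↦7}; A=∅; R=[if0 :: let p :: app]⟩
7. ⟨C=q; E={q↦7}; A=∅; R=[mulR :: if0 :: let p :: app]⟩
8. ⟨C=2; E={q↦7}; A=∅; R=[mulL(7) :: if0 :: let p :: app]⟩
9. ⟨C=q; E={q↦7}; A=∅; R=[let p :: app]⟩
10. ⟨C=(0 + 3); E={p↦7, q↦7}; A=∅; R=[app]⟩
11. ⟨C=0; E={p↦7, q↦7}; A=∅; R=[addR :: app]⟩
12. ⟨C=3; E={p↦7, q↦7}; A=∅; R=[addL(0) :: app]⟩
13. ⟨C=(λz. ((λw. w) (if0 (z - -1) then z else z))); E=∅; A=[3]; R=∅⟩
14. ⟨C=((λw. w) (if0 (z - -1) then z else z)); E={z↦3}; A=∅; R=∅⟩
15. ⟨C=(if0 (z - -1) then z else z); E={z↦3}; A=∅; R=[app]⟩
16. ⟨C=(z - -1); E={z↦3}; A=∅; R=[if0 :: app]⟩
17. ⟨C=z; E={z↦3}; A=∅; R=[subR :: if0 :: app]⟩
18. ⟨C=-1; E={z↦3}; A=∅; R=[subL(3) :: if0 :: app]⟩
19. ⟨C=z; E={z↦3}; A=∅; R=[app]⟩
20. ⟨C=(λw. w); E={z↦3}; A=[3]; R=∅⟩
21. ⟨C=w; E={w↦3, z↦3}; A=∅; R=∅⟩
→ final value 3

Answer: 3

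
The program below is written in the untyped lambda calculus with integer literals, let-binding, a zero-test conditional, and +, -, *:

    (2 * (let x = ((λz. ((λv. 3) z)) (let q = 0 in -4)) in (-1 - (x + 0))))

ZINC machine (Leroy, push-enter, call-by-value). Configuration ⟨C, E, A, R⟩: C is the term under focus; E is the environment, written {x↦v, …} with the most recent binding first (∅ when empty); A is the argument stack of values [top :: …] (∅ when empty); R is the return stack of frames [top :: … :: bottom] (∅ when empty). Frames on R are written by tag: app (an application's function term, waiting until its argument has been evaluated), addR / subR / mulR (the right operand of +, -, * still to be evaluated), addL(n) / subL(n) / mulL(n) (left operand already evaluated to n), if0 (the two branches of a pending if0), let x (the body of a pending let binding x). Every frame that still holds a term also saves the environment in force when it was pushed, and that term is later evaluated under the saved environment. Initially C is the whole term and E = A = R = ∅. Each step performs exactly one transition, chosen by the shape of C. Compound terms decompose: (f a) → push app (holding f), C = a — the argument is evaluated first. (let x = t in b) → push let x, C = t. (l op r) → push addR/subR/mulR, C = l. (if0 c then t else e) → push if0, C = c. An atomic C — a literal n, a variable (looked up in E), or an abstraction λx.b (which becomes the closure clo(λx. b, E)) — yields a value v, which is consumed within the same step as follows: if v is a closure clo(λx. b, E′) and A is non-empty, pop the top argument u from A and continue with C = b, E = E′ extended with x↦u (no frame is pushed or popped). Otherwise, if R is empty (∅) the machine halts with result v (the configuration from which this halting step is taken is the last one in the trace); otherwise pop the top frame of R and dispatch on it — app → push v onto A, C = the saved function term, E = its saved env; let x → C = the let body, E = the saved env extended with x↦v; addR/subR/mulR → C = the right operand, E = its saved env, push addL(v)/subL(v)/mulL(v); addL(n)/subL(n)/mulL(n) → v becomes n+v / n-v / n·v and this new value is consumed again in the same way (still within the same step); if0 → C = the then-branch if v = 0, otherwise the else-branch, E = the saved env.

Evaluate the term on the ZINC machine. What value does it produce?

Answer: -8

Machine steps:
step 0: <C=(2 * (let x = ((λz. ((λv. 3) z)) (let q = 0 in -4)) in (-1 - (x + 0)))), E=∅, A=∅, R=∅>
step 1: <C=2, E=∅, A=∅, R=[mulR]>
step 2: <C=(let x = ((λz. ((λv. 3) z)) (let q = 0 in -4)) in (-1 - (x + 0))), E=∅, A=∅, R=[mulL(2)]>
step 3: <C=((λz. ((λv. 3) z)) (let q = 0 in -4)), E=∅, A=∅, R=[let x :: mulL(2)]>
step 4: <C=(let q = 0 in -4), E=∅, A=∅, R=[app :: let x :: mulL(2)]>
step 5: <C=0, E=∅, A=∅, R=[let q :: app :: let x :: mulL(2)]>
step 6: <C=-4, E={q↦0}, A=∅, R=[app :: let x :: mulL(2)]>
step 7: <C=(λz. ((λv. 3) z)), E=∅, A=[-4], R=[let x :: mulL(2)]>
step 8: <C=((λv. 3) z), E={z↦-4}, A=∅, R=[let x :: mulL(2)]>
step 9: <C=z, E={z↦-4}, A=∅, R=[app :: let x :: mulL(2)]>
step 10: <C=(λv. 3), E={z↦-4}, A=[-4], R=[let x :: mulL(2)]>
step 11: <C=3, E={v↦-4, z↦-4}, A=∅, R=[let x :: mulL(2)]>
step 12: <C=(-1 - (x + 0)), E={x↦3}, A=∅, R=[mulL(2)]>
step 13: <C=-1, E={x↦3}, A=∅, R=[subR :: mulL(2)]>
step 14: <C=(x + 0), E={x↦3}, A=∅, R=[subL(-1) :: mulL(2)]>
step 15: <C=x, E={x↦3}, A=∅, R=[addR :: subL(-1) :: mulL(2)]>
step 16: <C=0, E={x↦3}, A=∅, R=[addL(3) :: subL(-1) :: mulL(2)]>
→ final value -8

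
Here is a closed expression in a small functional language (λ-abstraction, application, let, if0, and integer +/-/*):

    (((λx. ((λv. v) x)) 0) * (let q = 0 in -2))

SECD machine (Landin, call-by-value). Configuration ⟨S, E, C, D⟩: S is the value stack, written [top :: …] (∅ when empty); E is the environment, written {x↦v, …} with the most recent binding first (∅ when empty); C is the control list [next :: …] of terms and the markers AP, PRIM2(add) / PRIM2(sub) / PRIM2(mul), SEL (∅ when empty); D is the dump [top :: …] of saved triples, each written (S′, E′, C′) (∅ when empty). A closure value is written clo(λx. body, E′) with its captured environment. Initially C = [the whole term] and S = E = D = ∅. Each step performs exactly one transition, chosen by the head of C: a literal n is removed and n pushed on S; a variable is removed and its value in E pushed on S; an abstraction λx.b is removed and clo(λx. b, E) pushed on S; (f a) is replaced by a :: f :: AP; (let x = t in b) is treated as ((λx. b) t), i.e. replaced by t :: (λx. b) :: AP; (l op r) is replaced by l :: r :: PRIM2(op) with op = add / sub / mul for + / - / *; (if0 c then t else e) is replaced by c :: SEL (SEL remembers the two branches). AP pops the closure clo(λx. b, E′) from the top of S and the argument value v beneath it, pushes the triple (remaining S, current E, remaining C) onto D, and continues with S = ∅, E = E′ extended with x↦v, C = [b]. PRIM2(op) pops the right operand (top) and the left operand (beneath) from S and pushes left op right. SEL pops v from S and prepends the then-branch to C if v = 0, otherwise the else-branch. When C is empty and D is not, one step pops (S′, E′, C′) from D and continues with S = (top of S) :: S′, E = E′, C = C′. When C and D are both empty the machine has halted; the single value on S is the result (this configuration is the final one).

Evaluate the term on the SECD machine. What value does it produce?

[0] ⟨S=∅; E=∅; C=[(((λx. ((λv. v) x)) 0) * (let q = 0 in -2))]; D=∅⟩
[1] ⟨S=∅; E=∅; C=[((λx. ((λv. v) x)) 0) :: (let q = 0 in -2) :: PRIM2(mul)]; D=∅⟩
[2] ⟨S=∅; E=∅; C=[0 :: (λx. ((λv. v) x)) :: AP :: (let q = 0 in -2) :: PRIM2(mul)]; D=∅⟩
[3] ⟨S=[0]; E=∅; C=[(λx. ((λv. v) x)) :: AP :: (let q = 0 in -2) :: PRIM2(mul)]; D=∅⟩
[4] ⟨S=[clo(λx. ((λv. v) x), ∅) :: 0]; E=∅; C=[AP :: (let q = 0 in -2) :: PRIM2(mul)]; D=∅⟩
[5] ⟨S=∅; E={x↦0}; C=[((λv. v) x)]; D=[(∅, ∅, [(let q = 0 in -2) :: PRIM2(mul)])]⟩
[6] ⟨S=∅; E={x↦0}; C=[x :: (λv. v) :: AP]; D=[(∅, ∅, [(let q = 0 in -2) :: PRIM2(mul)])]⟩
[7] ⟨S=[0]; E={x↦0}; C=[(λv. v) :: AP]; D=[(∅, ∅, [(let q = 0 in -2) :: PRIM2(mul)])]⟩
[8] ⟨S=[clo(λv. v, {x↦0}) :: 0]; E={x↦0}; C=[AP]; D=[(∅, ∅, [(let q = 0 in -2) :: PRIM2(mul)])]⟩
[9] ⟨S=∅; E={v↦0, x↦0}; C=[v]; D=[(∅, {x↦0}, ∅) :: (∅, ∅, [(let q = 0 in -2) :: PRIM2(mul)])]⟩
[10] ⟨S=[0]; E={v↦0, x↦0}; C=∅; D=[(∅, {x↦0}, ∅) :: (∅, ∅, [(let q = 0 in -2) :: PRIM2(mul)])]⟩
[11] ⟨S=[0]; E={x↦0}; C=∅; D=[(∅, ∅, [(let q = 0 in -2) :: PRIM2(mul)])]⟩
[12] ⟨S=[0]; E=∅; C=[(let q = 0 in -2) :: PRIM2(mul)]; D=∅⟩
[13] ⟨S=[0]; E=∅; C=[0 :: (λq. -2) :: AP :: PRIM2(mul)]; D=∅⟩
[14] ⟨S=[0 :: 0]; E=∅; C=[(λq. -2) :: AP :: PRIM2(mul)]; D=∅⟩
[15] ⟨S=[clo(λq. -2, ∅) :: 0 :: 0]; E=∅; C=[AP :: PRIM2(mul)]; D=∅⟩
[16] ⟨S=∅; E={q↦0}; C=[-2]; D=[([0], ∅, [PRIM2(mul)])]⟩
[17] ⟨S=[-2]; E={q↦0}; C=∅; D=[([0], ∅, [PRIM2(mul)])]⟩
[18] ⟨S=[-2 :: 0]; E=∅; C=[PRIM2(mul)]; D=∅⟩
[19] ⟨S=[0]; E=∅; C=∅; D=∅⟩
→ final value 0

Answer: 0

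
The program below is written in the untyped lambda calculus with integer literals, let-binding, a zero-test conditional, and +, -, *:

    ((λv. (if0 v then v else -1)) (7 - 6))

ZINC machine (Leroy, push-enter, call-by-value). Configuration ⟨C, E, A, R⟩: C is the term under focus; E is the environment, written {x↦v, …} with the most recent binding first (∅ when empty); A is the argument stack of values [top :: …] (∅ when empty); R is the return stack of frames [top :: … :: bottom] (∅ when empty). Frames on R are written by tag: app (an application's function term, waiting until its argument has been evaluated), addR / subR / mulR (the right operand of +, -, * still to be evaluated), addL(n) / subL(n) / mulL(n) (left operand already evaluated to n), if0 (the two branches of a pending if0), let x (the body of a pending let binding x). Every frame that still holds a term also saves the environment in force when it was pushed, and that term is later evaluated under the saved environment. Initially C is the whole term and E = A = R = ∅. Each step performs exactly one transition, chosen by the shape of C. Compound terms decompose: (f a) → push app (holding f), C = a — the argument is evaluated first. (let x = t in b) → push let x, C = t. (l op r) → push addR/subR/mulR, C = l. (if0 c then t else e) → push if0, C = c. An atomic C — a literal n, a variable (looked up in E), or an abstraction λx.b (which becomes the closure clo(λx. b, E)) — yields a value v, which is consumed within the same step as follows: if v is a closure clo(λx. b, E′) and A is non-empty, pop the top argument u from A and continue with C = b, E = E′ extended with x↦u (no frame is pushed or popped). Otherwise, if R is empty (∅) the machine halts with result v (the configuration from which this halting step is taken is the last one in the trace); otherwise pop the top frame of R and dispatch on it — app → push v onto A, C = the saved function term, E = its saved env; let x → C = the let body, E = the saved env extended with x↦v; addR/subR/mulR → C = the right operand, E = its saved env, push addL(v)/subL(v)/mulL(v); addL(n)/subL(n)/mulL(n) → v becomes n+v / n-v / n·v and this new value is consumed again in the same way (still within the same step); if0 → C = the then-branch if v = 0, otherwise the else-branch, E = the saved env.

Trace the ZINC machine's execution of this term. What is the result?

Answer: -1

Execution trace:
t=0: [C=((λv. (if0 v then v else -1)) (7 - 6)) | E=∅ | A=∅ | R=∅]
t=1: [C=(7 - 6) | E=∅ | A=∅ | R=[app]]
t=2: [C=7 | E=∅ | A=∅ | R=[subR :: app]]
t=3: [C=6 | E=∅ | A=∅ | R=[subL(7) :: app]]
t=4: [C=(λv. (if0 v then v else -1)) | E=∅ | A=[1] | R=∅]
t=5: [C=(if0 v then v else -1) | E={v↦1} | A=∅ | R=∅]
t=6: [C=v | E={v↦1} | A=∅ | R=[if0]]
t=7: [C=-1 | E={v↦1} | A=∅ | R=∅]
→ final value -1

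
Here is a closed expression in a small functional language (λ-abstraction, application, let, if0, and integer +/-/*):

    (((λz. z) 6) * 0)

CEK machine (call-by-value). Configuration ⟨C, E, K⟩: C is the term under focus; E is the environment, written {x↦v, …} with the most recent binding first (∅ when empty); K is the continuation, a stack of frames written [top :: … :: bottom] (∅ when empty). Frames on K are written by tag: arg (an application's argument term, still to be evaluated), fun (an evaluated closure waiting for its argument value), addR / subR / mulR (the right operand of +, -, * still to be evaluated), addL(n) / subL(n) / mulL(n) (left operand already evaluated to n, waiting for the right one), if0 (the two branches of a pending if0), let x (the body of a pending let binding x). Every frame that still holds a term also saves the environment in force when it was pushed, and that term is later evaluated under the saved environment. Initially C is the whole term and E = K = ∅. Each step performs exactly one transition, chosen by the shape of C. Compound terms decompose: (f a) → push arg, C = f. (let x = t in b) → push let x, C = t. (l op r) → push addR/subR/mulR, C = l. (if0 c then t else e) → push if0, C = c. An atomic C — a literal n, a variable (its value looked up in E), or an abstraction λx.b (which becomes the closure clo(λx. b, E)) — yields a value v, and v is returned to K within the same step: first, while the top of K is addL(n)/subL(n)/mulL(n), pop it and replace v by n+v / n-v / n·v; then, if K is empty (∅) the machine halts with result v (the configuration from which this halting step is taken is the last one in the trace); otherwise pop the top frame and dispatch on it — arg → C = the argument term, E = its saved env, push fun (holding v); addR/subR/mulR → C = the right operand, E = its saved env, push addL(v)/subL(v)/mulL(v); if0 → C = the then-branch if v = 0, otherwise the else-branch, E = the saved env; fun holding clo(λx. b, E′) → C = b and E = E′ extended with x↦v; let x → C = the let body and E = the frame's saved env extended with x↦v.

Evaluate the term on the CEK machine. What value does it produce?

step 0: ⟨C=(((λz. z) 6) * 0); E=∅; K=∅⟩
step 1: ⟨C=((λz. z) 6); E=∅; K=[mulR]⟩
step 2: ⟨C=(λz. z); E=∅; K=[arg :: mulR]⟩
step 3: ⟨C=6; E=∅; K=[fun :: mulR]⟩
step 4: ⟨C=z; E={z↦6}; K=[mulR]⟩
step 5: ⟨C=0; E=∅; K=[mulL(6)]⟩
→ final value 0

Answer: 0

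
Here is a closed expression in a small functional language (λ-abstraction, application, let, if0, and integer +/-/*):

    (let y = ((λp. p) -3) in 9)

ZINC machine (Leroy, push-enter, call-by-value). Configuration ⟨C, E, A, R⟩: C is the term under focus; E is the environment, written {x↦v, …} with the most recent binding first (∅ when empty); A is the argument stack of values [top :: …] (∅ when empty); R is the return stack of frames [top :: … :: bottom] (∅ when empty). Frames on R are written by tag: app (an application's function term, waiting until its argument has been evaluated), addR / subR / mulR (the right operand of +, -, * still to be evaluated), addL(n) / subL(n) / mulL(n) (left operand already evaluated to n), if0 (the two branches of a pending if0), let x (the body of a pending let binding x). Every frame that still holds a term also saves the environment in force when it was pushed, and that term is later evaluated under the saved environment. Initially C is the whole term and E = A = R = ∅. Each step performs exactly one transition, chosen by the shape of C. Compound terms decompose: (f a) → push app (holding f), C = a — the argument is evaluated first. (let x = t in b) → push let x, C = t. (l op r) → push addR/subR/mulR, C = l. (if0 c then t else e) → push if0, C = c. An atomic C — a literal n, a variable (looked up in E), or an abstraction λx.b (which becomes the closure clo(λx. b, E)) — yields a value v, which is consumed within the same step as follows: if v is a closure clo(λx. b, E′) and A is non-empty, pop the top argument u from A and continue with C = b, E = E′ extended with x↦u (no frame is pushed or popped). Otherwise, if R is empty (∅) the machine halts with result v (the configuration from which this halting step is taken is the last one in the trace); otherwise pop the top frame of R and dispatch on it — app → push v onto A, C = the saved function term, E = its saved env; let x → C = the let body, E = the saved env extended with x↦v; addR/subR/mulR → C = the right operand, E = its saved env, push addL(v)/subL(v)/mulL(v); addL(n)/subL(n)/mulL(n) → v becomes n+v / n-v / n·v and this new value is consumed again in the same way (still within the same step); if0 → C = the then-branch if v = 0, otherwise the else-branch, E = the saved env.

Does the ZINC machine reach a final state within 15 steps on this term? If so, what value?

t=0: <C=(let y = ((λp. p) -3) in 9), E=∅, A=∅, R=∅>
t=1: <C=((λp. p) -3), E=∅, A=∅, R=[let y]>
t=2: <C=-3, E=∅, A=∅, R=[app :: let y]>
t=3: <C=(λp. p), E=∅, A=[-3], R=[let y]>
t=4: <C=p, E={p↦-3}, A=∅, R=[let y]>
t=5: <C=9, E={y↦-3}, A=∅, R=∅>
→ final value 9

Answer: 9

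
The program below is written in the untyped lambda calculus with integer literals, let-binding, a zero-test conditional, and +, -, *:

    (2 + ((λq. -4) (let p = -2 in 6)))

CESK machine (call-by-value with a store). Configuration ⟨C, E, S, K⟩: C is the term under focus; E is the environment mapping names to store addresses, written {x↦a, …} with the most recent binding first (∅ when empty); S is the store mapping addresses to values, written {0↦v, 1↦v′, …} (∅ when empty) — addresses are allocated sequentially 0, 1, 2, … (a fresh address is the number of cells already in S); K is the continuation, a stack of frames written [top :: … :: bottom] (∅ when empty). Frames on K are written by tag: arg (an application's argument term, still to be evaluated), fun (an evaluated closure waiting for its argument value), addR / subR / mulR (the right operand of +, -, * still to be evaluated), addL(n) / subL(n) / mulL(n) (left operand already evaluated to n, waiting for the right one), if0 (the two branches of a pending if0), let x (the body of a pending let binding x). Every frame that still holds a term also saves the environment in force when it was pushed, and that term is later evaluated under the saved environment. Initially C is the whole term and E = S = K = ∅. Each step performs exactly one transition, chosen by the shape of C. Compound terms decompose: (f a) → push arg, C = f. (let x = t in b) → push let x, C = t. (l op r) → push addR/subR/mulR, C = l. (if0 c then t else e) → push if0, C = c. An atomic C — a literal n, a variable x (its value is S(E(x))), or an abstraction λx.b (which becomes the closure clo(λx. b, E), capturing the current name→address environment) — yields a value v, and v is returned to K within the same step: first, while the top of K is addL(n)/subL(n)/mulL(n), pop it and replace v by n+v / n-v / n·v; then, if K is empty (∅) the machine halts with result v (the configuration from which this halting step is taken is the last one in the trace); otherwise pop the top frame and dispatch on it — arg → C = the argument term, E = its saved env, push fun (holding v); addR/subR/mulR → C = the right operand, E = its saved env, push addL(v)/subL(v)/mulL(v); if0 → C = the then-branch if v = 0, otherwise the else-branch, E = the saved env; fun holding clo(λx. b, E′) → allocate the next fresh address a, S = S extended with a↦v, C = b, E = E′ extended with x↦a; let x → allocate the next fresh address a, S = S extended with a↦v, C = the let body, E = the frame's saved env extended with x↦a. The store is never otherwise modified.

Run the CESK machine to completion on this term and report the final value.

[0] [C=(2 + ((λq. -4) (let p = -2 in 6))) | E=∅ | S=∅ | K=∅]
[1] [C=2 | E=∅ | S=∅ | K=[addR]]
[2] [C=((λq. -4) (let p = -2 in 6)) | E=∅ | S=∅ | K=[addL(2)]]
[3] [C=(λq. -4) | E=∅ | S=∅ | K=[arg :: addL(2)]]
[4] [C=(let p = -2 in 6) | E=∅ | S=∅ | K=[fun :: addL(2)]]
[5] [C=-2 | E=∅ | S=∅ | K=[let p :: fun :: addL(2)]]
[6] [C=6 | E={p↦0} | S={0↦-2} | K=[fun :: addL(2)]]
[7] [C=-4 | E={q↦1} | S={0↦-2, 1↦6} | K=[addL(2)]]
→ final value -2

Answer: -2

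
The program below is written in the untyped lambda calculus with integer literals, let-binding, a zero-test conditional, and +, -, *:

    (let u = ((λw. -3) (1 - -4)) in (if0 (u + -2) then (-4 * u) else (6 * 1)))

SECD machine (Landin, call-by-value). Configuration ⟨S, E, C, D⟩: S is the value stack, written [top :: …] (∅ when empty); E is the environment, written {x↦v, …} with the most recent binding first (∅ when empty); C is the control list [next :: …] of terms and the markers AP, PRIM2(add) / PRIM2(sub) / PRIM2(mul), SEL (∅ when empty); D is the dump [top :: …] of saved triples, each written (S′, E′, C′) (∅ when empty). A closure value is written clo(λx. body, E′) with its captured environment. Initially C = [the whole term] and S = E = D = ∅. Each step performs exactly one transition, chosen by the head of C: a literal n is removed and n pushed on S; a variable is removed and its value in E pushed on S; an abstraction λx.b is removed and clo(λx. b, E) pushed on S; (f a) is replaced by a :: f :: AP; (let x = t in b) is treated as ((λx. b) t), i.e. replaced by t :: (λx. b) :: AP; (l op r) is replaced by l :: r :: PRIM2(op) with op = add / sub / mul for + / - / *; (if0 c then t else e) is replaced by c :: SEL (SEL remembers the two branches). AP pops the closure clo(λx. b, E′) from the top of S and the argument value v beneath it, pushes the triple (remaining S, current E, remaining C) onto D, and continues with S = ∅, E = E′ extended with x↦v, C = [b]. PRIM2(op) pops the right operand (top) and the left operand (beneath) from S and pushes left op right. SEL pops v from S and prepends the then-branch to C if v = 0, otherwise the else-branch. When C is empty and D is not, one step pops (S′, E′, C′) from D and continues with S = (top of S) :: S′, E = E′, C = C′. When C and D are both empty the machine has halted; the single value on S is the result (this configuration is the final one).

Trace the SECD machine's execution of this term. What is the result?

[0] <S=∅, E=∅, C=[(let u = ((λw. -3) (1 - -4)) in (if0 (u + -2) then (-4 * u) else (6 * 1)))], D=∅>
[1] <S=∅, E=∅, C=[((λw. -3) (1 - -4)) :: (λu. (if0 (u + -2) then (-4 * u) else (6 * 1))) :: AP], D=∅>
[2] <S=∅, E=∅, C=[(1 - -4) :: (λw. -3) :: AP :: (λu. (if0 (u + -2) then (-4 * u) else (6 * 1))) :: AP], D=∅>
[3] <S=∅, E=∅, C=[1 :: -4 :: PRIM2(sub) :: (λw. -3) :: AP :: (λu. (if0 (u + -2) then (-4 * u) else (6 * 1))) :: AP], D=∅>
[4] <S=[1], E=∅, C=[-4 :: PRIM2(sub) :: (λw. -3) :: AP :: (λu. (if0 (u + -2) then (-4 * u) else (6 * 1))) :: AP], D=∅>
[5] <S=[-4 :: 1], E=∅, C=[PRIM2(sub) :: (λw. -3) :: AP :: (λu. (if0 (u + -2) then (-4 * u) else (6 * 1))) :: AP], D=∅>
[6] <S=[5], E=∅, C=[(λw. -3) :: AP :: (λu. (if0 (u + -2) then (-4 * u) else (6 * 1))) :: AP], D=∅>
[7] <S=[clo(λw. -3, ∅) :: 5], E=∅, C=[AP :: (λu. (if0 (u + -2) then (-4 * u) else (6 * 1))) :: AP], D=∅>
[8] <S=∅, E={w↦5}, C=[-3], D=[(∅, ∅, [(λu. (if0 (u + -2) then (-4 * u) else (6 * 1))) :: AP])]>
[9] <S=[-3], E={w↦5}, C=∅, D=[(∅, ∅, [(λu. (if0 (u + -2) then (-4 * u) else (6 * 1))) :: AP])]>
[10] <S=[-3], E=∅, C=[(λu. (if0 (u + -2) then (-4 * u) else (6 * 1))) :: AP], D=∅>
[11] <S=[clo(λu. (if0 (u + -2) then (-4 * u) else (6 * 1)), ∅) :: -3], E=∅, C=[AP], D=∅>
[12] <S=∅, E={u↦-3}, C=[(if0 (u + -2) then (-4 * u) else (6 * 1))], D=[(∅, ∅, ∅)]>
[13] <S=∅, E={u↦-3}, C=[(u + -2) :: SEL], D=[(∅, ∅, ∅)]>
[14] <S=∅, E={u↦-3}, C=[u :: -2 :: PRIM2(add) :: SEL], D=[(∅, ∅, ∅)]>
[15] <S=[-3], E={u↦-3}, C=[-2 :: PRIM2(add) :: SEL], D=[(∅, ∅, ∅)]>
[16] <S=[-2 :: -3], E={u↦-3}, C=[PRIM2(add) :: SEL], D=[(∅, ∅, ∅)]>
[17] <S=[-5], E={u↦-3}, C=[SEL], D=[(∅, ∅, ∅)]>
[18] <S=∅, E={u↦-3}, C=[(6 * 1)], D=[(∅, ∅, ∅)]>
[19] <S=∅, E={u↦-3}, C=[6 :: 1 :: PRIM2(mul)], D=[(∅, ∅, ∅)]>
[20] <S=[6], E={u↦-3}, C=[1 :: PRIM2(mul)], D=[(∅, ∅, ∅)]>
[21] <S=[1 :: 6], E={u↦-3}, C=[PRIM2(mul)], D=[(∅, ∅, ∅)]>
[22] <S=[6], E={u↦-3}, C=∅, D=[(∅, ∅, ∅)]>
[23] <S=[6], E=∅, C=∅, D=∅>
→ final value 6

Answer: 6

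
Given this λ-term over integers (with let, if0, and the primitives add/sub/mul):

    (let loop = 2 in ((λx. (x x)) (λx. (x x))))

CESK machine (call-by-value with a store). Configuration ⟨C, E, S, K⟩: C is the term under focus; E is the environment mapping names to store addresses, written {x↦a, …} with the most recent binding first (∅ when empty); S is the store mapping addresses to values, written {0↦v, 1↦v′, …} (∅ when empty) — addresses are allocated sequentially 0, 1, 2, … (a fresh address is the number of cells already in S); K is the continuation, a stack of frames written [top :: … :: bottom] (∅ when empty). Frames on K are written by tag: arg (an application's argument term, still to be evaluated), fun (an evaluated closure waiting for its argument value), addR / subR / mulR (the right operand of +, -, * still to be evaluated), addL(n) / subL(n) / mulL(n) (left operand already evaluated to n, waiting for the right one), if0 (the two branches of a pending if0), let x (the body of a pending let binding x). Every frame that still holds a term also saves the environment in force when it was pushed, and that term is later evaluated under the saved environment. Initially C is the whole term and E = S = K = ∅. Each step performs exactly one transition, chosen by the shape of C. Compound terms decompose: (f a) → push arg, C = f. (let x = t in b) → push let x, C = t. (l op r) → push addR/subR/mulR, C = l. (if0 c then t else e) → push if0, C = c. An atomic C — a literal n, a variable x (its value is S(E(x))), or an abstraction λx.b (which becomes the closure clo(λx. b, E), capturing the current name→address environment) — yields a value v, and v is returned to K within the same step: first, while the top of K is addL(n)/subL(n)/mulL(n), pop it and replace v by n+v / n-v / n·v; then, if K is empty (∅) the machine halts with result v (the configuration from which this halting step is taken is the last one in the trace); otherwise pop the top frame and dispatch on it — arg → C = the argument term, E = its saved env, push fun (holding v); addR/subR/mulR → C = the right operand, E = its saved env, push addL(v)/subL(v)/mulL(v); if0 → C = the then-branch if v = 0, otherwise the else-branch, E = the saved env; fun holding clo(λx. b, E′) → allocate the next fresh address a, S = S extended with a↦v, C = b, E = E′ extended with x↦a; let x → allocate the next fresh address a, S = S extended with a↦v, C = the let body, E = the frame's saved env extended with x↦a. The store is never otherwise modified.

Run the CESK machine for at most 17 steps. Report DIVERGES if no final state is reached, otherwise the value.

Answer: DIVERGES (no final state within 17 steps)

Machine steps:
0. [C=(let loop = 2 in ((λx. (x x)) (λx. (x x)))) | E=∅ | S=∅ | K=∅]
1. [C=2 | E=∅ | S=∅ | K=[let loop]]
2. [C=((λx. (x x)) (λx. (x x))) | E={loop↦0} | S={0↦2} | K=∅]
3. [C=(λx. (x x)) | E={loop↦0} | S={0↦2} | K=[arg]]
4. [C=(λx. (x x)) | E={loop↦0} | S={0↦2} | K=[fun]]
5. [C=(x x) | E={x↦1, loop↦0} | S={0↦2, 1↦clo(λx. (x x), {loop↦0})} | K=∅]
6. [C=x | E={x↦1, loop↦0} | S={0↦2, 1↦clo(λx. (x x), {loop↦0})} | K=[arg]]
7. [C=x | E={x↦1, loop↦0} | S={0↦2, 1↦clo(λx. (x x), {loop↦0})} | K=[fun]]
8. [C=(x x) | E={x↦2, loop↦0} | S={0↦2, 1↦clo(λx. (x x), {loop↦0}), 2↦clo(λx. (x x), {loop↦0})} | K=∅]
9. [C=x | E={x↦2, loop↦0} | S={0↦2, 1↦clo(λx. (x x), {loop↦0}), 2↦clo(λx. (x x), {loop↦0})} | K=[arg]]
10. [C=x | E={x↦2, loop↦0} | S={0↦2, 1↦clo(λx. (x x), {loop↦0}), 2↦clo(λx. (x x), {loop↦0})} | K=[fun]]
11. [C=(x x) | E={x↦3, loop↦0} | S={0↦2, 1↦clo(λx. (x x), {loop↦0}), 2↦clo(λx. (x x), {loop↦0}), 3↦clo(λx. (x x), {loop↦0})} | K=∅]
12. [C=x | E={x↦3, loop↦0} | S={0↦2, 1↦clo(λx. (x x), {loop↦0}), 2↦clo(λx. (x x), {loop↦0}), 3↦clo(λx. (x x), {loop↦0})} | K=[arg]]
13. [C=x | E={x↦3, loop↦0} | S={0↦2, 1↦clo(λx. (x x), {loop↦0}), 2↦clo(λx. (x x), {loop↦0}), 3↦clo(λx. (x x), {loop↦0})} | K=[fun]]
14. [C=(x x) | E={x↦4, loop↦0} | S={0↦2, 1↦clo(λx. (x x), {loop↦0}), 2↦clo(λx. (x x), {loop↦0}), 3↦clo(λx. (x x), {loop↦0}), 4↦clo(λx. (x x), {loop↦0})} | K=∅]
15. [C=x | E={x↦4, loop↦0} | S={0↦2, 1↦clo(λx. (x x), {loop↦0}), 2↦clo(λx. (x x), {loop↦0}), 3↦clo(λx. (x x), {loop↦0}), 4↦clo(λx. (x x), {loop↦0})} | K=[arg]]
16. [C=x | E={x↦4, loop↦0} | S={0↦2, 1↦clo(λx. (x x), {loop↦0}), 2↦clo(λx. (x x), {loop↦0}), 3↦clo(λx. (x x), {loop↦0}), 4↦clo(λx. (x x), {loop↦0})} | K=[fun]]
17. [C=(x x) | E={x↦5, loop↦0} | S={0↦2, 1↦clo(λx. (x x), {loop↦0}), 2↦clo(λx. (x x), {loop↦0}), 3↦clo(λx. (x x), {loop↦0}), 4↦clo(λx. (x x), {loop↦0}), 5↦clo(λx. (x x), {loop↦0})} | K=∅]
→ 17 transitions taken and the configuration is still not final: no result within 17 steps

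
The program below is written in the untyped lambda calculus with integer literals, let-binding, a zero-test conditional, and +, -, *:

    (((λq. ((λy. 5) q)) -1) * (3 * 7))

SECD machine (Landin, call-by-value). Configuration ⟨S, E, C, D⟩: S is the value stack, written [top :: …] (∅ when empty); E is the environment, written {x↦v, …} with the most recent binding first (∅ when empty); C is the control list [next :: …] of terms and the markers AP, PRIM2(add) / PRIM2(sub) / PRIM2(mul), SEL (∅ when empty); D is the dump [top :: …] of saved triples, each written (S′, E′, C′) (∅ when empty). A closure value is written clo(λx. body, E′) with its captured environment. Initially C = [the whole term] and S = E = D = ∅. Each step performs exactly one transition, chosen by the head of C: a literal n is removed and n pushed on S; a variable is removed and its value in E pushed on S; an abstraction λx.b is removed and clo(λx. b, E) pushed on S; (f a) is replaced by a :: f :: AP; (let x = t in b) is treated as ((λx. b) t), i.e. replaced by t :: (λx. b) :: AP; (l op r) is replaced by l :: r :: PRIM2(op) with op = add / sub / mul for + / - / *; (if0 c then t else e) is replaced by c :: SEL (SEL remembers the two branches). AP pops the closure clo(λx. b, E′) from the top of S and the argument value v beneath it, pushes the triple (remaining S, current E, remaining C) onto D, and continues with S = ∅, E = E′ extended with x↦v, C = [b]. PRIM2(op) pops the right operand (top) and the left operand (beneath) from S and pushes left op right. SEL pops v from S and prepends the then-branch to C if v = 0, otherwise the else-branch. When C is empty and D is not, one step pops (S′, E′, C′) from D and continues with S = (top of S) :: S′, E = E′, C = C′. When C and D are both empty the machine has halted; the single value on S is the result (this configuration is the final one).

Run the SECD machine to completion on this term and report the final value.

Answer: 105

Execution trace:
[0] [S=∅ | E=∅ | C=[(((λq. ((λy. 5) q)) -1) * (3 * 7))] | D=∅]
[1] [S=∅ | E=∅ | C=[((λq. ((λy. 5) q)) -1) :: (3 * 7) :: PRIM2(mul)] | D=∅]
[2] [S=∅ | E=∅ | C=[-1 :: (λq. ((λy. 5) q)) :: AP :: (3 * 7) :: PRIM2(mul)] | D=∅]
[3] [S=[-1] | E=∅ | C=[(λq. ((λy. 5) q)) :: AP :: (3 * 7) :: PRIM2(mul)] | D=∅]
[4] [S=[clo(λq. ((λy. 5) q), ∅) :: -1] | E=∅ | C=[AP :: (3 * 7) :: PRIM2(mul)] | D=∅]
[5] [S=∅ | E={q↦-1} | C=[((λy. 5) q)] | D=[(∅, ∅, [(3 * 7) :: PRIM2(mul)])]]
[6] [S=∅ | E={q↦-1} | C=[q :: (λy. 5) :: AP] | D=[(∅, ∅, [(3 * 7) :: PRIM2(mul)])]]
[7] [S=[-1] | E={q↦-1} | C=[(λy. 5) :: AP] | D=[(∅, ∅, [(3 * 7) :: PRIM2(mul)])]]
[8] [S=[clo(λy. 5, {q↦-1}) :: -1] | E={q↦-1} | C=[AP] | D=[(∅, ∅, [(3 * 7) :: PRIM2(mul)])]]
[9] [S=∅ | E={y↦-1, q↦-1} | C=[5] | D=[(∅, {q↦-1}, ∅) :: (∅, ∅, [(3 * 7) :: PRIM2(mul)])]]
[10] [S=[5] | E={y↦-1, q↦-1} | C=∅ | D=[(∅, {q↦-1}, ∅) :: (∅, ∅, [(3 * 7) :: PRIM2(mul)])]]
[11] [S=[5] | E={q↦-1} | C=∅ | D=[(∅, ∅, [(3 * 7) :: PRIM2(mul)])]]
[12] [S=[5] | E=∅ | C=[(3 * 7) :: PRIM2(mul)] | D=∅]
[13] [S=[5] | E=∅ | C=[3 :: 7 :: PRIM2(mul) :: PRIM2(mul)] | D=∅]
[14] [S=[3 :: 5] | E=∅ | C=[7 :: PRIM2(mul) :: PRIM2(mul)] | D=∅]
[15] [S=[7 :: 3 :: 5] | E=∅ | C=[PRIM2(mul) :: PRIM2(mul)] | D=∅]
[16] [S=[21 :: 5] | E=∅ | C=[PRIM2(mul)] | D=∅]
[17] [S=[105] | E=∅ | C=∅ | D=∅]
→ final value 105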